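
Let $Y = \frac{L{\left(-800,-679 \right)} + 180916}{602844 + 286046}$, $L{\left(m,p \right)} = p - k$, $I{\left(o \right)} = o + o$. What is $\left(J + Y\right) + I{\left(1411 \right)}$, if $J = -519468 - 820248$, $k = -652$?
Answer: $- \frac{1188351526771}{888890} \approx -1.3369 \cdot 10^{6}$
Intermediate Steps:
$I{\left(o \right)} = 2 o$
$L{\left(m,p \right)} = 652 + p$ ($L{\left(m,p \right)} = p - -652 = p + 652 = 652 + p$)
$J = -1339716$ ($J = -519468 - 820248 = -1339716$)
$Y = \frac{180889}{888890}$ ($Y = \frac{\left(652 - 679\right) + 180916}{602844 + 286046} = \frac{-27 + 180916}{888890} = 180889 \cdot \frac{1}{888890} = \frac{180889}{888890} \approx 0.2035$)
$\left(J + Y\right) + I{\left(1411 \right)} = \left(-1339716 + \frac{180889}{888890}\right) + 2 \cdot 1411 = - \frac{1190859974351}{888890} + 2822 = - \frac{1188351526771}{888890}$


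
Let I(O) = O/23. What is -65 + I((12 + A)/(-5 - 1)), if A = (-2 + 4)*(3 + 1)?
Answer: -4495/69 ≈ -65.145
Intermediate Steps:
A = 8 (A = 2*4 = 8)
I(O) = O/23 (I(O) = O*(1/23) = O/23)
-65 + I((12 + A)/(-5 - 1)) = -65 + ((12 + 8)/(-5 - 1))/23 = -65 + (20/(-6))/23 = -65 + (20*(-⅙))/23 = -65 + (1/23)*(-10/3) = -65 - 10/69 = -4495/69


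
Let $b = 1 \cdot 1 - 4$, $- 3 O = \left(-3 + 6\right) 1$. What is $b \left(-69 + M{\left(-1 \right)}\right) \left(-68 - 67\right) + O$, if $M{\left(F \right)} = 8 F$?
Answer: $-31186$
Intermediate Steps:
$O = -1$ ($O = - \frac{\left(-3 + 6\right) 1}{3} = - \frac{3 \cdot 1}{3} = \left(- \frac{1}{3}\right) 3 = -1$)
$b = -3$ ($b = 1 - 4 = -3$)
$b \left(-69 + M{\left(-1 \right)}\right) \left(-68 - 67\right) + O = - 3 \left(-69 + 8 \left(-1\right)\right) \left(-68 - 67\right) - 1 = - 3 \left(-69 - 8\right) \left(-135\right) - 1 = - 3 \left(\left(-77\right) \left(-135\right)\right) - 1 = \left(-3\right) 10395 - 1 = -31185 - 1 = -31186$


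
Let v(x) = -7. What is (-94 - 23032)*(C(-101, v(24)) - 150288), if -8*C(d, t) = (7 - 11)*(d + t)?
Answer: 3476809092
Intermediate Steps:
C(d, t) = d/2 + t/2 (C(d, t) = -(7 - 11)*(d + t)/8 = -(-1)*(d + t)/2 = -(-4*d - 4*t)/8 = d/2 + t/2)
(-94 - 23032)*(C(-101, v(24)) - 150288) = (-94 - 23032)*(((½)*(-101) + (½)*(-7)) - 150288) = -23126*((-101/2 - 7/2) - 150288) = -23126*(-54 - 150288) = -23126*(-150342) = 3476809092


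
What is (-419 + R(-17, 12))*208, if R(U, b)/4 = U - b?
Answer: -111280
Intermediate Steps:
R(U, b) = -4*b + 4*U (R(U, b) = 4*(U - b) = -4*b + 4*U)
(-419 + R(-17, 12))*208 = (-419 + (-4*12 + 4*(-17)))*208 = (-419 + (-48 - 68))*208 = (-419 - 116)*208 = -535*208 = -111280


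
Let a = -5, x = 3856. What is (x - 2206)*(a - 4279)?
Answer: -7068600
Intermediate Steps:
(x - 2206)*(a - 4279) = (3856 - 2206)*(-5 - 4279) = 1650*(-4284) = -7068600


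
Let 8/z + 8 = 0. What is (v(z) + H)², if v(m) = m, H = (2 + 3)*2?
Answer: 81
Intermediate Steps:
z = -1 (z = 8/(-8 + 0) = 8/(-8) = 8*(-⅛) = -1)
H = 10 (H = 5*2 = 10)
(v(z) + H)² = (-1 + 10)² = 9² = 81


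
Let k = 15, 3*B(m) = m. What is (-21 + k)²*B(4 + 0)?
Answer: 48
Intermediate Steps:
B(m) = m/3
(-21 + k)²*B(4 + 0) = (-21 + 15)²*((4 + 0)/3) = (-6)²*((⅓)*4) = 36*(4/3) = 48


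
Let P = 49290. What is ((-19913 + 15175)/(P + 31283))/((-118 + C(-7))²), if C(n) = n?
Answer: -4738/1258953125 ≈ -3.7634e-6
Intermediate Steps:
((-19913 + 15175)/(P + 31283))/((-118 + C(-7))²) = ((-19913 + 15175)/(49290 + 31283))/((-118 - 7)²) = (-4738/80573)/((-125)²) = -4738*1/80573/15625 = -4738/80573*1/15625 = -4738/1258953125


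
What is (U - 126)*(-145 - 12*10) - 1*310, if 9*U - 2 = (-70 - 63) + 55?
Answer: 317860/9 ≈ 35318.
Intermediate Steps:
U = -76/9 (U = 2/9 + ((-70 - 63) + 55)/9 = 2/9 + (-133 + 55)/9 = 2/9 + (1/9)*(-78) = 2/9 - 26/3 = -76/9 ≈ -8.4444)
(U - 126)*(-145 - 12*10) - 1*310 = (-76/9 - 126)*(-145 - 12*10) - 1*310 = -1210*(-145 - 120)/9 - 310 = -1210/9*(-265) - 310 = 320650/9 - 310 = 317860/9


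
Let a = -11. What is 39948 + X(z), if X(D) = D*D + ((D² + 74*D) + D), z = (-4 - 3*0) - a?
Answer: 40571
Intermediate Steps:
z = 7 (z = (-4 - 3*0) - 1*(-11) = (-4 + 0) + 11 = -4 + 11 = 7)
X(D) = 2*D² + 75*D (X(D) = D² + (D² + 75*D) = 2*D² + 75*D)
39948 + X(z) = 39948 + 7*(75 + 2*7) = 39948 + 7*(75 + 14) = 39948 + 7*89 = 39948 + 623 = 40571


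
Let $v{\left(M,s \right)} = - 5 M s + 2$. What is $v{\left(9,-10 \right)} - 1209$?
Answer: $-757$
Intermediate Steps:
$v{\left(M,s \right)} = 2 - 5 M s$ ($v{\left(M,s \right)} = - 5 M s + 2 = 2 - 5 M s$)
$v{\left(9,-10 \right)} - 1209 = \left(2 - 45 \left(-10\right)\right) - 1209 = \left(2 + 450\right) - 1209 = 452 - 1209 = -757$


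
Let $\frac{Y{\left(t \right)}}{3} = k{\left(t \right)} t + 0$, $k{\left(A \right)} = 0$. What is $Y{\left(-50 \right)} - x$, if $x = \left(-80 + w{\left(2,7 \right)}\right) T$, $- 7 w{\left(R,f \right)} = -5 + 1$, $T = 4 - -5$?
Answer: $\frac{5004}{7} \approx 714.86$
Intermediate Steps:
$T = 9$ ($T = 4 + 5 = 9$)
$w{\left(R,f \right)} = \frac{4}{7}$ ($w{\left(R,f \right)} = - \frac{-5 + 1}{7} = \left(- \frac{1}{7}\right) \left(-4\right) = \frac{4}{7}$)
$Y{\left(t \right)} = 0$ ($Y{\left(t \right)} = 3 \left(0 t + 0\right) = 3 \left(0 + 0\right) = 3 \cdot 0 = 0$)
$x = - \frac{5004}{7}$ ($x = \left(-80 + \frac{4}{7}\right) 9 = \left(- \frac{556}{7}\right) 9 = - \frac{5004}{7} \approx -714.86$)
$Y{\left(-50 \right)} - x = 0 - - \frac{5004}{7} = 0 + \frac{5004}{7} = \frac{5004}{7}$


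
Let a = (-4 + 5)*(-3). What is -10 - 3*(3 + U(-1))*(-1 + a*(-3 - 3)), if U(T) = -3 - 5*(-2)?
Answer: -520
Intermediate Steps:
U(T) = 7 (U(T) = -3 + 10 = 7)
a = -3 (a = 1*(-3) = -3)
-10 - 3*(3 + U(-1))*(-1 + a*(-3 - 3)) = -10 - 3*(3 + 7)*(-1 - 3*(-3 - 3)) = -10 - 30*(-1 - 3*(-6)) = -10 - 30*(-1 + 18) = -10 - 30*17 = -10 - 3*170 = -10 - 510 = -520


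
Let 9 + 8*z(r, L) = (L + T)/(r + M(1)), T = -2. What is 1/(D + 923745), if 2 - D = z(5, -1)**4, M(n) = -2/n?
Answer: 256/236478607 ≈ 1.0825e-6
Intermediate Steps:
z(r, L) = -9/8 + (-2 + L)/(8*(-2 + r)) (z(r, L) = -9/8 + ((L - 2)/(r - 2/1))/8 = -9/8 + ((-2 + L)/(r - 2*1))/8 = -9/8 + ((-2 + L)/(r - 2))/8 = -9/8 + ((-2 + L)/(-2 + r))/8 = -9/8 + (-2 + L)/(8*(-2 + r)))
D = -113/256 (D = 2 - ((16 - 1 - 9*5)/(8*(-2 + 5)))**4 = 2 - ((1/8)*(16 - 1 - 45)/3)**4 = 2 - ((1/8)*(1/3)*(-30))**4 = 2 - (-5/4)**4 = 2 - 1*625/256 = 2 - 625/256 = -113/256 ≈ -0.44141)
1/(D + 923745) = 1/(-113/256 + 923745) = 1/(236478607/256) = 256/236478607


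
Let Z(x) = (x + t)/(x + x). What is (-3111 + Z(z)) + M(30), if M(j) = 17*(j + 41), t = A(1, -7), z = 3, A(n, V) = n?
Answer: -5710/3 ≈ -1903.3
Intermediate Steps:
t = 1
Z(x) = (1 + x)/(2*x) (Z(x) = (x + 1)/(x + x) = (1 + x)/((2*x)) = (1 + x)*(1/(2*x)) = (1 + x)/(2*x))
M(j) = 697 + 17*j (M(j) = 17*(41 + j) = 697 + 17*j)
(-3111 + Z(z)) + M(30) = (-3111 + (½)*(1 + 3)/3) + (697 + 17*30) = (-3111 + (½)*(⅓)*4) + (697 + 510) = (-3111 + ⅔) + 1207 = -9331/3 + 1207 = -5710/3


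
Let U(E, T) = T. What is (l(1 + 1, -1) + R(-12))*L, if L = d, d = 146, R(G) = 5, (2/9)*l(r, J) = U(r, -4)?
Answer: -1898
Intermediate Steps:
l(r, J) = -18 (l(r, J) = (9/2)*(-4) = -18)
L = 146
(l(1 + 1, -1) + R(-12))*L = (-18 + 5)*146 = -13*146 = -1898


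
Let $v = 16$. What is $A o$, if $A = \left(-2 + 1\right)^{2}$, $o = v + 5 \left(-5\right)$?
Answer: $-9$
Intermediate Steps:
$o = -9$ ($o = 16 + 5 \left(-5\right) = 16 - 25 = -9$)
$A = 1$ ($A = \left(-1\right)^{2} = 1$)
$A o = 1 \left(-9\right) = -9$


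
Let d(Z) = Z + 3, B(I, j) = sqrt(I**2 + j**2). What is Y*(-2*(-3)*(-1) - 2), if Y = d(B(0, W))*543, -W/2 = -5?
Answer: -56472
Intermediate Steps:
W = 10 (W = -2*(-5) = 10)
d(Z) = 3 + Z
Y = 7059 (Y = (3 + sqrt(0**2 + 10**2))*543 = (3 + sqrt(0 + 100))*543 = (3 + sqrt(100))*543 = (3 + 10)*543 = 13*543 = 7059)
Y*(-2*(-3)*(-1) - 2) = 7059*(-2*(-3)*(-1) - 2) = 7059*(6*(-1) - 2) = 7059*(-6 - 2) = 7059*(-8) = -56472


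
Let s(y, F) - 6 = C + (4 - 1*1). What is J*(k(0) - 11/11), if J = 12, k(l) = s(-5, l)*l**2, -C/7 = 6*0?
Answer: -12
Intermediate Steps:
C = 0 (C = -42*0 = -7*0 = 0)
s(y, F) = 9 (s(y, F) = 6 + (0 + (4 - 1*1)) = 6 + (0 + (4 - 1)) = 6 + (0 + 3) = 6 + 3 = 9)
k(l) = 9*l**2
J*(k(0) - 11/11) = 12*(9*0**2 - 11/11) = 12*(9*0 - 11*1/11) = 12*(0 - 1) = 12*(-1) = -12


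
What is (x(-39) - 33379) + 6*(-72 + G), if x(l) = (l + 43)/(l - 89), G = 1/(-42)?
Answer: -7573703/224 ≈ -33811.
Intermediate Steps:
G = -1/42 ≈ -0.023810
x(l) = (43 + l)/(-89 + l)
(x(-39) - 33379) + 6*(-72 + G) = ((43 - 39)/(-89 - 39) - 33379) + 6*(-72 - 1/42) = (4/(-128) - 33379) + 6*(-3025/42) = (-1/128*4 - 33379) - 3025/7 = (-1/32 - 33379) - 3025/7 = -1068129/32 - 3025/7 = -7573703/224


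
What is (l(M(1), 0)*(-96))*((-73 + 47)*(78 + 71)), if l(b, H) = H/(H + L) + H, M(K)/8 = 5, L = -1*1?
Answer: 0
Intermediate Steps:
L = -1
M(K) = 40 (M(K) = 8*5 = 40)
l(b, H) = H + H/(-1 + H) (l(b, H) = H/(H - 1) + H = H/(-1 + H) + H = H + H/(-1 + H))
(l(M(1), 0)*(-96))*((-73 + 47)*(78 + 71)) = ((0²/(-1 + 0))*(-96))*((-73 + 47)*(78 + 71)) = ((0/(-1))*(-96))*(-26*149) = ((0*(-1))*(-96))*(-3874) = (0*(-96))*(-3874) = 0*(-3874) = 0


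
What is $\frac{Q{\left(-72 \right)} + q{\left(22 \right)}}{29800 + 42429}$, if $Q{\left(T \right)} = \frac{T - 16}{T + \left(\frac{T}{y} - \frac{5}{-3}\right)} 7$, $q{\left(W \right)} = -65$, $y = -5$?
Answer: $- \frac{45295}{60600131} \approx -0.00074744$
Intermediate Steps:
$Q{\left(T \right)} = \frac{7 \left(-16 + T\right)}{\frac{5}{3} + \frac{4 T}{5}}$ ($Q{\left(T \right)} = \frac{T - 16}{T + \left(\frac{T}{-5} - \frac{5}{-3}\right)} 7 = \frac{-16 + T}{T + \left(T \left(- \frac{1}{5}\right) - - \frac{5}{3}\right)} 7 = \frac{-16 + T}{T - \left(- \frac{5}{3} + \frac{T}{5}\right)} 7 = \frac{-16 + T}{\frac{5}{3} + \frac{4 T}{5}} \cdot 7 = \frac{7 \left(-16 + T\right)}{\frac{5}{3} + \frac{4 T}{5}}$)
$\frac{Q{\left(-72 \right)} + q{\left(22 \right)}}{29800 + 42429} = \frac{\frac{105 \left(-16 - 72\right)}{25 + 12 \left(-72\right)} - 65}{29800 + 42429} = \frac{105 \frac{1}{25 - 864} \left(-88\right) - 65}{72229} = \left(105 \frac{1}{-839} \left(-88\right) - 65\right) \frac{1}{72229} = \left(105 \left(- \frac{1}{839}\right) \left(-88\right) - 65\right) \frac{1}{72229} = \left(\frac{9240}{839} - 65\right) \frac{1}{72229} = \left(- \frac{45295}{839}\right) \frac{1}{72229} = - \frac{45295}{60600131}$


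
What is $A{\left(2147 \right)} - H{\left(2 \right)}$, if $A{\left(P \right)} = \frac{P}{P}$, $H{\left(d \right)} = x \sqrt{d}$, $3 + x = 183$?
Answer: $1 - 180 \sqrt{2} \approx -253.56$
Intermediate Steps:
$x = 180$ ($x = -3 + 183 = 180$)
$H{\left(d \right)} = 180 \sqrt{d}$
$A{\left(P \right)} = 1$
$A{\left(2147 \right)} - H{\left(2 \right)} = 1 - 180 \sqrt{2}$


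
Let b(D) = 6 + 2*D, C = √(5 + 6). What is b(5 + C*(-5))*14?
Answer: 224 - 140*√11 ≈ -240.33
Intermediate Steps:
C = √11 ≈ 3.3166
b(5 + C*(-5))*14 = (6 + 2*(5 + √11*(-5)))*14 = (6 + 2*(5 - 5*√11))*14 = (6 + (10 - 10*√11))*14 = (16 - 10*√11)*14 = 224 - 140*√11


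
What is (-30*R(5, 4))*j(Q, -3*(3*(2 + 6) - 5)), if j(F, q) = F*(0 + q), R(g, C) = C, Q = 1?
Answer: 6840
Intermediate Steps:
j(F, q) = F*q
(-30*R(5, 4))*j(Q, -3*(3*(2 + 6) - 5)) = (-30*4)*(1*(-3*(3*(2 + 6) - 5))) = -120*(-3*(3*8 - 5)) = -120*(-3*(24 - 5)) = -120*(-3*19) = -120*(-57) = 6840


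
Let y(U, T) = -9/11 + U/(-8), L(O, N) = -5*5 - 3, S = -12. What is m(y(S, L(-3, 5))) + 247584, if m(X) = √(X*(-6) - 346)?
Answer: 247584 + I*√42361/11 ≈ 2.4758e+5 + 18.711*I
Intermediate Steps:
L(O, N) = -28 (L(O, N) = -25 - 3 = -28)
y(U, T) = -9/11 - U/8 (y(U, T) = -9*1/11 + U*(-⅛) = -9/11 - U/8)
m(X) = √(-346 - 6*X) (m(X) = √(-6*X - 346) = √(-346 - 6*X))
m(y(S, L(-3, 5))) + 247584 = √(-346 - 6*(-9/11 - ⅛*(-12))) + 247584 = √(-346 - 6*(-9/11 + 3/2)) + 247584 = √(-346 - 6*15/22) + 247584 = √(-346 - 45/11) + 247584 = √(-3851/11) + 247584 = I*√42361/11 + 247584 = 247584 + I*√42361/11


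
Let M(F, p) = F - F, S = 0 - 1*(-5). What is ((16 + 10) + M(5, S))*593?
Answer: 15418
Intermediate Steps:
S = 5 (S = 0 + 5 = 5)
M(F, p) = 0
((16 + 10) + M(5, S))*593 = ((16 + 10) + 0)*593 = (26 + 0)*593 = 26*593 = 15418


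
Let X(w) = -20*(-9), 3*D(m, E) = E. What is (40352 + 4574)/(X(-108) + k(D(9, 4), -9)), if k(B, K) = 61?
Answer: 44926/241 ≈ 186.42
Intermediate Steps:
D(m, E) = E/3
X(w) = 180
(40352 + 4574)/(X(-108) + k(D(9, 4), -9)) = (40352 + 4574)/(180 + 61) = 44926/241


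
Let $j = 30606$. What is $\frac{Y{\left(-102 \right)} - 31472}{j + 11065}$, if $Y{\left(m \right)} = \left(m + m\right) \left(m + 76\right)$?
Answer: $- \frac{26168}{41671} \approx -0.62797$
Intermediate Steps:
$Y{\left(m \right)} = 2 m \left(76 + m\right)$
$\frac{Y{\left(-102 \right)} - 31472}{j + 11065} = \frac{2 \left(-102\right) \left(76 - 102\right) - 31472}{30606 + 11065} = \frac{2 \left(-102\right) \left(-26\right) - 31472}{41671} = \left(5304 - 31472\right) \frac{1}{41671} = \left(-26168\right) \frac{1}{41671} = - \frac{26168}{41671}$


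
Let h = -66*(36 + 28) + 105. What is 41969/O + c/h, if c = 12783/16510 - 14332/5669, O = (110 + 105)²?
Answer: 3237483528968603/3564119342454450 ≈ 0.90835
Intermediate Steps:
h = -4119 (h = -66*64 + 105 = -4224 + 105 = -4119)
O = 46225 (O = 215² = 46225)
c = -164154493/93595190 (c = 12783*(1/16510) - 14332*1/5669 = 12783/16510 - 14332/5669 = -164154493/93595190 ≈ -1.7539)
41969/O + c/h = 41969/46225 - 164154493/93595190/(-4119) = 41969*(1/46225) - 164154493/93595190*(-1/4119) = 41969/46225 + 164154493/385518587610 = 3237483528968603/3564119342454450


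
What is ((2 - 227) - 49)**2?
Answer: 75076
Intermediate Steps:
((2 - 227) - 49)**2 = (-225 - 49)**2 = (-274)**2 = 75076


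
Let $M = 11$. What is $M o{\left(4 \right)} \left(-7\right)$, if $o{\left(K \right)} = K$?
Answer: $-308$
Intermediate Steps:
$M o{\left(4 \right)} \left(-7\right) = 11 \cdot 4 \left(-7\right) = 44 \left(-7\right) = -308$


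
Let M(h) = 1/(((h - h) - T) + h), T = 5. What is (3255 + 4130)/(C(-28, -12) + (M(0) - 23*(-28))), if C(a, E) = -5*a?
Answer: 36925/3919 ≈ 9.4220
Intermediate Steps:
M(h) = 1/(-5 + h) (M(h) = 1/(((h - h) - 1*5) + h) = 1/((0 - 5) + h) = 1/(-5 + h))
(3255 + 4130)/(C(-28, -12) + (M(0) - 23*(-28))) = (3255 + 4130)/(-5*(-28) + (1/(-5 + 0) - 23*(-28))) = 7385/(140 + (1/(-5) + 644)) = 7385/(140 + (-⅕ + 644)) = 7385/(140 + 3219/5) = 7385/(3919/5) = 7385*(5/3919) = 36925/3919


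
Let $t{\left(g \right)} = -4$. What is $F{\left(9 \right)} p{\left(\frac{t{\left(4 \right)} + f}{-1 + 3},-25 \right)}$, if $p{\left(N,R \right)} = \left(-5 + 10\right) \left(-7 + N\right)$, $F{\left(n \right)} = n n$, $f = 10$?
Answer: $-1620$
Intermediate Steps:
$F{\left(n \right)} = n^{2}$
$p{\left(N,R \right)} = -35 + 5 N$ ($p{\left(N,R \right)} = 5 \left(-7 + N\right) = -35 + 5 N$)
$F{\left(9 \right)} p{\left(\frac{t{\left(4 \right)} + f}{-1 + 3},-25 \right)} = 9^{2} \left(-35 + 5 \frac{-4 + 10}{-1 + 3}\right) = 81 \left(-35 + 5 \cdot \frac{6}{2}\right) = 81 \left(-35 + 5 \cdot 6 \cdot \frac{1}{2}\right) = 81 \left(-35 + 5 \cdot 3\right) = 81 \left(-35 + 15\right) = 81 \left(-20\right) = -1620$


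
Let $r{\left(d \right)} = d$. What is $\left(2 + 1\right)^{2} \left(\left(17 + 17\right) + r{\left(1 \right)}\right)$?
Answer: $315$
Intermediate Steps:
$\left(2 + 1\right)^{2} \left(\left(17 + 17\right) + r{\left(1 \right)}\right) = \left(2 + 1\right)^{2} \left(\left(17 + 17\right) + 1\right) = 3^{2} \left(34 + 1\right) = 9 \cdot 35 = 315$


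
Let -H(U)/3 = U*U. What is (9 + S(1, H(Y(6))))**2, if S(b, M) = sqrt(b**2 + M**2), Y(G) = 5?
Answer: (9 + sqrt(5626))**2 ≈ 7057.1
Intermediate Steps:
H(U) = -3*U**2 (H(U) = -3*U*U = -3*U**2)
S(b, M) = sqrt(M**2 + b**2)
(9 + S(1, H(Y(6))))**2 = (9 + sqrt((-3*5**2)**2 + 1**2))**2 = (9 + sqrt((-3*25)**2 + 1))**2 = (9 + sqrt((-75)**2 + 1))**2 = (9 + sqrt(5625 + 1))**2 = (9 + sqrt(5626))**2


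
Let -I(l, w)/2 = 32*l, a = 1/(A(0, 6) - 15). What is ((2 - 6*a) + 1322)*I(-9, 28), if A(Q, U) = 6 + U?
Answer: 763776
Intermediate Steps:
a = -⅓ (a = 1/((6 + 6) - 15) = 1/(12 - 15) = 1/(-3) = -⅓ ≈ -0.33333)
I(l, w) = -64*l
((2 - 6*a) + 1322)*I(-9, 28) = ((2 - 6*(-⅓)) + 1322)*(-64*(-9)) = ((2 + 2) + 1322)*576 = (4 + 1322)*576 = 1326*576 = 763776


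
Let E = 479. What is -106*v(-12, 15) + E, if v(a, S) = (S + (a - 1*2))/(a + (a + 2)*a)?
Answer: 25813/54 ≈ 478.02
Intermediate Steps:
v(a, S) = (-2 + S + a)/(a + a*(2 + a)) (v(a, S) = (S + (a - 2))/(a + (2 + a)*a) = (S + (-2 + a))/(a + a*(2 + a)) = (-2 + S + a)/(a + a*(2 + a)))
-106*v(-12, 15) + E = -106*(-2 + 15 - 12)/((-12)*(3 - 12)) + 479 = -(-53)/(6*(-9)) + 479 = -(-53)*(-1)/(6*9) + 479 = -106*1/108 + 479 = -53/54 + 479 = 25813/54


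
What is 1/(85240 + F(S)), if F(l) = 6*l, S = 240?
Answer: 1/86680 ≈ 1.1537e-5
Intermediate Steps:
1/(85240 + F(S)) = 1/(85240 + 6*240) = 1/(85240 + 1440) = 1/86680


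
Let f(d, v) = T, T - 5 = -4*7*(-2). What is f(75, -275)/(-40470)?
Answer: -61/40470 ≈ -0.0015073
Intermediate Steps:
T = 61 (T = 5 - 4*7*(-2) = 5 - 28*(-2) = 5 + 56 = 61)
f(d, v) = 61
f(75, -275)/(-40470) = 61/(-40470) = 61*(-1/40470) = -61/40470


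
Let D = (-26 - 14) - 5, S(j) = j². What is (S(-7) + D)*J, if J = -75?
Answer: -300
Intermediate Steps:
D = -45 (D = -40 - 5 = -45)
(S(-7) + D)*J = ((-7)² - 45)*(-75) = (49 - 45)*(-75) = 4*(-75) = -300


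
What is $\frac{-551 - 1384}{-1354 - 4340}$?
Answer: $\frac{645}{1898} \approx 0.33983$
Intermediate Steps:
$\frac{-551 - 1384}{-1354 - 4340} = - \frac{1935}{-5694} = \left(-1935\right) \left(- \frac{1}{5694}\right) = \frac{645}{1898}$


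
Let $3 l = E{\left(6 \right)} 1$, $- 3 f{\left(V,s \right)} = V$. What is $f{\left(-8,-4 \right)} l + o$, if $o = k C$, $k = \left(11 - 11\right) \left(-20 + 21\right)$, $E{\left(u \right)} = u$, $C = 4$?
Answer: $\frac{16}{3} \approx 5.3333$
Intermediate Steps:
$f{\left(V,s \right)} = - \frac{V}{3}$
$l = 2$ ($l = \frac{6 \cdot 1}{3} = \frac{1}{3} \cdot 6 = 2$)
$k = 0$ ($k = 0 \cdot 1 = 0$)
$o = 0$ ($o = 0 \cdot 4 = 0$)
$f{\left(-8,-4 \right)} l + o = \left(- \frac{1}{3}\right) \left(-8\right) 2 + 0 = \frac{8}{3} \cdot 2 + 0 = \frac{16}{3} + 0 = \frac{16}{3}$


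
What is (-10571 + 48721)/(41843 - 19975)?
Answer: 2725/1562 ≈ 1.7446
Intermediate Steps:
(-10571 + 48721)/(41843 - 19975) = 38150/21868 = 38150*(1/21868) = 2725/1562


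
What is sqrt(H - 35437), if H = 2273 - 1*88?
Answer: 2*I*sqrt(8313) ≈ 182.35*I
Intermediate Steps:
H = 2185 (H = 2273 - 88 = 2185)
sqrt(H - 35437) = sqrt(2185 - 35437) = sqrt(-33252) = 2*I*sqrt(8313)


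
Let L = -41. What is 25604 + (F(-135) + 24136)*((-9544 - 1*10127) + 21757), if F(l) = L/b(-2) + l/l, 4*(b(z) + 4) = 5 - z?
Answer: 453720578/9 ≈ 5.0413e+7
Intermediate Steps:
b(z) = -11/4 - z/4 (b(z) = -4 + (5 - z)/4 = -4 + (5/4 - z/4) = -11/4 - z/4)
F(l) = 173/9 (F(l) = -41/(-11/4 - ¼*(-2)) + l/l = -41/(-11/4 + ½) + 1 = -41/(-9/4) + 1 = -41*(-4/9) + 1 = 164/9 + 1 = 173/9)
25604 + (F(-135) + 24136)*((-9544 - 1*10127) + 21757) = 25604 + (173/9 + 24136)*((-9544 - 1*10127) + 21757) = 25604 + 217397*((-9544 - 10127) + 21757)/9 = 25604 + 217397*(-19671 + 21757)/9 = 25604 + (217397/9)*2086 = 25604 + 453490142/9 = 453720578/9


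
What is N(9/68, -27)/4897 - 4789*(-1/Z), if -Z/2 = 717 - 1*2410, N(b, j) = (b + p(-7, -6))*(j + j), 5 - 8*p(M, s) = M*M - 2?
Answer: 414586889/281881114 ≈ 1.4708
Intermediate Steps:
p(M, s) = 7/8 - M²/8 (p(M, s) = 5/8 - (M*M - 2)/8 = 5/8 - (M² - 2)/8 = 5/8 - (-2 + M²)/8 = 5/8 + (¼ - M²/8) = 7/8 - M²/8)
N(b, j) = 2*j*(-21/4 + b) (N(b, j) = (b + (7/8 - ⅛*(-7)²))*(j + j) = (b + (7/8 - ⅛*49))*(2*j) = (b + (7/8 - 49/8))*(2*j) = (b - 21/4)*(2*j) = (-21/4 + b)*(2*j) = 2*j*(-21/4 + b))
Z = 3386 (Z = -2*(717 - 1*2410) = -2*(717 - 2410) = -2*(-1693) = 3386)
N(9/68, -27)/4897 - 4789*(-1/Z) = ((½)*(-27)*(-21 + 4*(9/68)))/4897 - 4789/((-1*3386)) = ((½)*(-27)*(-21 + 4*(9*(1/68))))*(1/4897) - 4789/(-3386) = ((½)*(-27)*(-21 + 4*(9/68)))*(1/4897) - 4789*(-1/3386) = ((½)*(-27)*(-21 + 9/17))*(1/4897) + 4789/3386 = ((½)*(-27)*(-348/17))*(1/4897) + 4789/3386 = (4698/17)*(1/4897) + 4789/3386 = 4698/83249 + 4789/3386 = 414586889/281881114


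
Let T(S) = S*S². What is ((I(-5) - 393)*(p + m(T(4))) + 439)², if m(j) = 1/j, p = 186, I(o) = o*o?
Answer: 74016099481/16 ≈ 4.6260e+9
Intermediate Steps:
I(o) = o²
T(S) = S³
((I(-5) - 393)*(p + m(T(4))) + 439)² = (((-5)² - 393)*(186 + 1/(4³)) + 439)² = ((25 - 393)*(186 + 1/64) + 439)² = (-368*(186 + 1/64) + 439)² = (-368*11905/64 + 439)² = (-273815/4 + 439)² = (-272059/4)² = 74016099481/16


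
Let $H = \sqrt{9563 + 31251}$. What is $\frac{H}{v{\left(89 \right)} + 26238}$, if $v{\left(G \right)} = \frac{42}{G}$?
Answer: $\frac{89 \sqrt{40814}}{2335224} \approx 0.0076996$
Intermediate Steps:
$H = \sqrt{40814} \approx 202.02$
$\frac{H}{v{\left(89 \right)} + 26238} = \frac{\sqrt{40814}}{\frac{42}{89} + 26238} = \frac{\sqrt{40814}}{\frac{2335224}{89}} = \sqrt{40814} \cdot \frac{89}{2335224} = \frac{89 \sqrt{40814}}{2335224}$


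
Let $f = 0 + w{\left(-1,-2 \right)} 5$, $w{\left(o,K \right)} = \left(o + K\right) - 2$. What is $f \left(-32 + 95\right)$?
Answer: $-1575$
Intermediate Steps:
$w{\left(o,K \right)} = -2 + K + o$ ($w{\left(o,K \right)} = \left(K + o\right) - 2 = -2 + K + o$)
$f = -25$ ($f = 0 + \left(-2 - 2 - 1\right) 5 = 0 - 25 = -25$)
$f \left(-32 + 95\right) = - 25 \left(-32 + 95\right) = \left(-25\right) 63 = -1575$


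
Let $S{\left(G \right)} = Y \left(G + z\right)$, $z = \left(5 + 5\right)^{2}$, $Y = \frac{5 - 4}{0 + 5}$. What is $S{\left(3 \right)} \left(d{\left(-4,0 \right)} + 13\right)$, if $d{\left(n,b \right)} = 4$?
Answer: $\frac{1751}{5} \approx 350.2$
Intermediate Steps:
$Y = \frac{1}{5}$ ($Y = 1 \cdot \frac{1}{5} = \frac{1}{5} \approx 0.2$)
$z = 100$ ($z = 10^{2} = 100$)
$S{\left(G \right)} = 20 + \frac{G}{5}$ ($S{\left(G \right)} = \frac{G + 100}{5} = \frac{100 + G}{5} = 20 + \frac{G}{5}$)
$S{\left(3 \right)} \left(d{\left(-4,0 \right)} + 13\right) = \left(20 + \frac{1}{5} \cdot 3\right) \left(4 + 13\right) = \left(20 + \frac{3}{5}\right) 17 = \frac{103}{5} \cdot 17 = \frac{1751}{5}$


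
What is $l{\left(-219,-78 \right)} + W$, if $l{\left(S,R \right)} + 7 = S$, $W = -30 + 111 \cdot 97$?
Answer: $10511$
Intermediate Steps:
$W = 10737$ ($W = -30 + 10767 = 10737$)
$l{\left(S,R \right)} = -7 + S$
$l{\left(-219,-78 \right)} + W = \left(-7 - 219\right) + 10737 = -226 + 10737 = 10511$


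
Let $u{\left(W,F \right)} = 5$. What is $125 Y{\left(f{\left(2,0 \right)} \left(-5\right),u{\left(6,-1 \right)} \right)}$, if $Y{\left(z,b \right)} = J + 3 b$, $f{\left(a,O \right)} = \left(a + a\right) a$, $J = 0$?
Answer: $1875$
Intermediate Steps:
$f{\left(a,O \right)} = 2 a^{2}$ ($f{\left(a,O \right)} = 2 a a = 2 a^{2}$)
$Y{\left(z,b \right)} = 3 b$ ($Y{\left(z,b \right)} = 0 + 3 b = 3 b$)
$125 Y{\left(f{\left(2,0 \right)} \left(-5\right),u{\left(6,-1 \right)} \right)} = 125 \cdot 3 \cdot 5 = 125 \cdot 15 = 1875$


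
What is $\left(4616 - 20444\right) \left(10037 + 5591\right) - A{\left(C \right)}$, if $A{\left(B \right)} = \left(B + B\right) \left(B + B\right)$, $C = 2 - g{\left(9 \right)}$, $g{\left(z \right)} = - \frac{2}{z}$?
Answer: $- \frac{20036160304}{81} \approx -2.4736 \cdot 10^{8}$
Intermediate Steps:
$C = \frac{20}{9}$ ($C = 2 - - \frac{2}{9} = 2 + \frac{2}{9} = \frac{20}{9} \approx 2.2222$)
$A{\left(B \right)} = 4 B^{2}$ ($A{\left(B \right)} = 2 B 2 B = 4 B^{2}$)
$\left(4616 - 20444\right) \left(10037 + 5591\right) - A{\left(C \right)} = \left(4616 - 20444\right) \left(10037 + 5591\right) - 4 \left(\frac{20}{9}\right)^{2} = \left(-15828\right) 15628 - 4 \cdot \frac{400}{81} = -247359984 - \frac{1600}{81} = - \frac{20036160304}{81}$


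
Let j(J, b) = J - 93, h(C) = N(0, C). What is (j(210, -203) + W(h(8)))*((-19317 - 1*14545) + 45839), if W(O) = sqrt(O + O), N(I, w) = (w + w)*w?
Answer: 1592941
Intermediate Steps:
N(I, w) = 2*w**2 (N(I, w) = (2*w)*w = 2*w**2)
h(C) = 2*C**2
W(O) = sqrt(2)*sqrt(O) (W(O) = sqrt(2*O) = sqrt(2)*sqrt(O))
j(J, b) = -93 + J
(j(210, -203) + W(h(8)))*((-19317 - 1*14545) + 45839) = ((-93 + 210) + sqrt(2)*sqrt(2*8**2))*((-19317 - 1*14545) + 45839) = (117 + sqrt(2)*sqrt(2*64))*((-19317 - 14545) + 45839) = (117 + sqrt(2)*sqrt(128))*(-33862 + 45839) = (117 + sqrt(2)*(8*sqrt(2)))*11977 = (117 + 16)*11977 = 133*11977 = 1592941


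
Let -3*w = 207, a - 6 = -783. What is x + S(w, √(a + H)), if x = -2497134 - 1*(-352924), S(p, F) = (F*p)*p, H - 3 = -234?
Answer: -2144210 + 57132*I*√7 ≈ -2.1442e+6 + 1.5116e+5*I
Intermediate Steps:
H = -231 (H = 3 - 234 = -231)
a = -777 (a = 6 - 783 = -777)
w = -69 (w = -⅓*207 = -69)
S(p, F) = F*p²
x = -2144210 (x = -2497134 + 352924 = -2144210)
x + S(w, √(a + H)) = -2144210 + √(-777 - 231)*(-69)² = -2144210 + √(-1008)*4761 = -2144210 + (12*I*√7)*4761 = -2144210 + 57132*I*√7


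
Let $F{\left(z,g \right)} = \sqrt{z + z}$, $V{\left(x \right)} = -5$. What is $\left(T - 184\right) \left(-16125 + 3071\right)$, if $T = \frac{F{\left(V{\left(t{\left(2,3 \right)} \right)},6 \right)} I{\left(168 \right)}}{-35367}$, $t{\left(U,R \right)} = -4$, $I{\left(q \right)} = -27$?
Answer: $2401936 - \frac{117486 i \sqrt{10}}{11789} \approx 2.4019 \cdot 10^{6} - 31.514 i$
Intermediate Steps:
$F{\left(z,g \right)} = \sqrt{2} \sqrt{z}$ ($F{\left(z,g \right)} = \sqrt{2 z} = \sqrt{2} \sqrt{z}$)
$T = \frac{9 i \sqrt{10}}{11789}$ ($T = \frac{\sqrt{2} \sqrt{-5} \left(-27\right)}{-35367} = \sqrt{2} i \sqrt{5} \left(-27\right) \left(- \frac{1}{35367}\right) = i \sqrt{10} \left(-27\right) \left(- \frac{1}{35367}\right) = - 27 i \sqrt{10} \left(- \frac{1}{35367}\right) = \frac{9 i \sqrt{10}}{11789} \approx 0.0024142 i$)
$\left(T - 184\right) \left(-16125 + 3071\right) = \left(\frac{9 i \sqrt{10}}{11789} - 184\right) \left(-16125 + 3071\right) = \left(-184 + \frac{9 i \sqrt{10}}{11789}\right) \left(-13054\right) = 2401936 - \frac{117486 i \sqrt{10}}{11789}$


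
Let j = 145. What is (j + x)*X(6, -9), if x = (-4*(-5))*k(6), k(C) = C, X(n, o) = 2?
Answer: 530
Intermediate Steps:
x = 120 (x = -4*(-5)*6 = 20*6 = 120)
(j + x)*X(6, -9) = (145 + 120)*2 = 265*2 = 530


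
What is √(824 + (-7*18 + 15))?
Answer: √713 ≈ 26.702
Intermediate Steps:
√(824 + (-7*18 + 15)) = √(824 + (-126 + 15)) = √(824 - 111) = √713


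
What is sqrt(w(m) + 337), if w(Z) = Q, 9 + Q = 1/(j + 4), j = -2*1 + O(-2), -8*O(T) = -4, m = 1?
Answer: sqrt(8210)/5 ≈ 18.122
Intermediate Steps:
O(T) = 1/2 (O(T) = -1/8*(-4) = 1/2)
j = -3/2 (j = -2*1 + 1/2 = -2 + 1/2 = -3/2 ≈ -1.5000)
Q = -43/5 (Q = -9 + 1/(-3/2 + 4) = -9 + 1/(5/2) = -9 + 2/5 = -43/5 ≈ -8.6000)
w(Z) = -43/5
sqrt(w(m) + 337) = sqrt(-43/5 + 337) = sqrt(1642/5) = sqrt(8210)/5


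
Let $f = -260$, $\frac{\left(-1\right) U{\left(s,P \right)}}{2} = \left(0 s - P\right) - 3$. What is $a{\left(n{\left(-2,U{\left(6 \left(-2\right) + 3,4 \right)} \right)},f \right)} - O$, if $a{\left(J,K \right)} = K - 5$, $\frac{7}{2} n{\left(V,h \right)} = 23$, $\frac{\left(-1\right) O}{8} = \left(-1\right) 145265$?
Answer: $-1162385$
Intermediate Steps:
$O = 1162120$ ($O = - 8 \left(\left(-1\right) 145265\right) = \left(-8\right) \left(-145265\right) = 1162120$)
$U{\left(s,P \right)} = 6 + 2 P$ ($U{\left(s,P \right)} = - 2 \left(\left(0 s - P\right) - 3\right) = - 2 \left(\left(0 - P\right) - 3\right) = - 2 \left(- P - 3\right) = - 2 \left(-3 - P\right) = 6 + 2 P$)
$n{\left(V,h \right)} = \frac{46}{7}$ ($n{\left(V,h \right)} = \frac{2}{7} \cdot 23 = \frac{46}{7}$)
$a{\left(J,K \right)} = -5 + K$
$a{\left(n{\left(-2,U{\left(6 \left(-2\right) + 3,4 \right)} \right)},f \right)} - O = \left(-5 - 260\right) - 1162120 = -265 - 1162120 = -1162385$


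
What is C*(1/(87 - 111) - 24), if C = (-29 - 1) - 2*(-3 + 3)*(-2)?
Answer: 2885/4 ≈ 721.25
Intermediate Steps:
C = -30 (C = -30 - 2*0*(-2) = -30 + 0*(-2) = -30 + 0 = -30)
C*(1/(87 - 111) - 24) = -30*(1/(87 - 111) - 24) = -30*(1/(-24) - 24) = -30*(-1/24 - 24) = -30*(-577/24) = 2885/4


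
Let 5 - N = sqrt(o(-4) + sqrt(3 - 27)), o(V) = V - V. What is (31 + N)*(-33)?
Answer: -1188 + 33*2**(3/4)*3**(1/4)*sqrt(I) ≈ -1136.4 + 51.648*I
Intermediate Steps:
o(V) = 0
N = 5 - 2**(3/4)*3**(1/4)*sqrt(I) (N = 5 - sqrt(0 + sqrt(3 - 27)) = 5 - sqrt(0 + sqrt(-24)) = 5 - sqrt(0 + 2*I*sqrt(6)) = 5 - sqrt(2*I*sqrt(6)) = 5 - 2**(3/4)*3**(1/4)*sqrt(I) ≈ 3.4349 - 1.5651*I)
(31 + N)*(-33) = (31 + (5 - 2**(3/4)*3**(1/4)*sqrt(I)))*(-33) = (36 - 2**(3/4)*3**(1/4)*sqrt(I))*(-33) = -1188 + 33*2**(3/4)*3**(1/4)*sqrt(I)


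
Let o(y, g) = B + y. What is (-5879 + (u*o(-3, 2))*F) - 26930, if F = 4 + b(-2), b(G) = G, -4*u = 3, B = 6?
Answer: -65627/2 ≈ -32814.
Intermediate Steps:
u = -¾ (u = -¼*3 = -¾ ≈ -0.75000)
o(y, g) = 6 + y
F = 2 (F = 4 - 2 = 2)
(-5879 + (u*o(-3, 2))*F) - 26930 = (-5879 - 3*(6 - 3)/4*2) - 26930 = (-5879 - ¾*3*2) - 26930 = (-5879 - 9/4*2) - 26930 = (-5879 - 9/2) - 26930 = -11767/2 - 26930 = -65627/2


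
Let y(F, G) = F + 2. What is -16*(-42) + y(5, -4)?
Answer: 679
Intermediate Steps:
y(F, G) = 2 + F
-16*(-42) + y(5, -4) = -16*(-42) + (2 + 5) = 672 + 7 = 679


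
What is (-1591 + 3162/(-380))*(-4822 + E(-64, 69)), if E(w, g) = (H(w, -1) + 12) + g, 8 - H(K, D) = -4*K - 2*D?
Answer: 1516620161/190 ≈ 7.9822e+6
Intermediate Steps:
H(K, D) = 8 + 2*D + 4*K (H(K, D) = 8 - (-4*K - 2*D) = 8 + (2*D + 4*K) = 8 + 2*D + 4*K)
E(w, g) = 18 + g + 4*w (E(w, g) = ((8 + 2*(-1) + 4*w) + 12) + g = ((8 - 2 + 4*w) + 12) + g = ((6 + 4*w) + 12) + g = (18 + 4*w) + g = 18 + g + 4*w)
(-1591 + 3162/(-380))*(-4822 + E(-64, 69)) = (-1591 + 3162/(-380))*(-4822 + (18 + 69 + 4*(-64))) = (-1591 + 3162*(-1/380))*(-4822 + (18 + 69 - 256)) = (-1591 - 1581/190)*(-4822 - 169) = -303871/190*(-4991) = 1516620161/190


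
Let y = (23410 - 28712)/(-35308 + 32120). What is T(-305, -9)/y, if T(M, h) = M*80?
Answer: -38893600/2651 ≈ -14671.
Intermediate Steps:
T(M, h) = 80*M
y = 2651/1594 (y = -5302/(-3188) = -5302*(-1/3188) = 2651/1594 ≈ 1.6631)
T(-305, -9)/y = (80*(-305))/(2651/1594) = -24400*1594/2651 = -38893600/2651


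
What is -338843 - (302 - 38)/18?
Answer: -1016573/3 ≈ -3.3886e+5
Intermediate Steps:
-338843 - (302 - 38)/18 = -338843 - 264/18 = -338843 - 1*44/3 = -338843 - 44/3 = -1016573/3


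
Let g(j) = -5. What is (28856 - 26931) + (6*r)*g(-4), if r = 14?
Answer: 1505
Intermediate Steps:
(28856 - 26931) + (6*r)*g(-4) = (28856 - 26931) + (6*14)*(-5) = 1925 + 84*(-5) = 1925 - 420 = 1505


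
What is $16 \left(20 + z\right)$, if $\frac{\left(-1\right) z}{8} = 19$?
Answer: $-2112$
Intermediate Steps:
$z = -152$ ($z = \left(-8\right) 19 = -152$)
$16 \left(20 + z\right) = 16 \left(20 - 152\right) = 16 \left(-132\right) = -2112$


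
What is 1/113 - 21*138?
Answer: -327473/113 ≈ -2898.0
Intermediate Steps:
1/113 - 21*138 = 1/113 - 2898 = -327473/113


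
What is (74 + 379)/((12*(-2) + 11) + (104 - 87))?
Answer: 453/4 ≈ 113.25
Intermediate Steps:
(74 + 379)/((12*(-2) + 11) + (104 - 87)) = 453/((-24 + 11) + 17) = 453/(-13 + 17) = 453/4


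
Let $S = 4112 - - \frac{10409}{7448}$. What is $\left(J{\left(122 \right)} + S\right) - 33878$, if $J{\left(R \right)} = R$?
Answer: $- \frac{31539729}{1064} \approx -29643.0$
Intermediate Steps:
$S = \frac{4376655}{1064}$ ($S = 4112 - \left(-10409\right) \frac{1}{7448} = 4112 - - \frac{1487}{1064} = 4112 + \frac{1487}{1064} = \frac{4376655}{1064} \approx 4113.4$)
$\left(J{\left(122 \right)} + S\right) - 33878 = \left(122 + \frac{4376655}{1064}\right) - 33878 = \frac{4506463}{1064} - 33878 = - \frac{31539729}{1064}$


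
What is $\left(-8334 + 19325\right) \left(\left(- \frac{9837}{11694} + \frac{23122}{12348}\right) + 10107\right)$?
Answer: $\frac{668424339823309}{6016563} \approx 1.111 \cdot 10^{8}$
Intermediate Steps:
$\left(-8334 + 19325\right) \left(\left(- \frac{9837}{11694} + \frac{23122}{12348}\right) + 10107\right) = 10991 \left(\left(\left(-9837\right) \frac{1}{11694} + 23122 \cdot \frac{1}{12348}\right) + 10107\right) = 10991 \left(\left(- \frac{3279}{3898} + \frac{11561}{6174}\right) + 10107\right) = 10991 \left(\frac{6205058}{6016563} + 10107\right) = 10991 \cdot \frac{60815607299}{6016563} = \frac{668424339823309}{6016563}$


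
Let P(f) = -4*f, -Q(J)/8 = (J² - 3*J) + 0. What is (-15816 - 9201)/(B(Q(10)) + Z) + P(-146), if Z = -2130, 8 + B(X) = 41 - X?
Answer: 922625/1537 ≈ 600.28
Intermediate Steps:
Q(J) = -8*J² + 24*J (Q(J) = -8*((J² - 3*J) + 0) = -8*(J² - 3*J) = -8*J² + 24*J)
B(X) = 33 - X (B(X) = -8 + (41 - X) = 33 - X)
(-15816 - 9201)/(B(Q(10)) + Z) + P(-146) = (-15816 - 9201)/((33 - 8*10*(3 - 1*10)) - 2130) - 4*(-146) = -25017/((33 - 8*10*(3 - 10)) - 2130) + 584 = -25017/((33 - 8*10*(-7)) - 2130) + 584 = -25017/((33 - 1*(-560)) - 2130) + 584 = -25017/((33 + 560) - 2130) + 584 = -25017/(593 - 2130) + 584 = -25017/(-1537) + 584 = -25017*(-1/1537) + 584 = 25017/1537 + 584 = 922625/1537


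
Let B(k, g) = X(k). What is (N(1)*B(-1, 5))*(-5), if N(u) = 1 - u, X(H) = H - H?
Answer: 0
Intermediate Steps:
X(H) = 0
B(k, g) = 0
(N(1)*B(-1, 5))*(-5) = ((1 - 1*1)*0)*(-5) = ((1 - 1)*0)*(-5) = (0*0)*(-5) = 0*(-5) = 0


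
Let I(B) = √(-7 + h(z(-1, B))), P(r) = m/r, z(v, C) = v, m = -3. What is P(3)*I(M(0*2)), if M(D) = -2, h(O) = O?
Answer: -2*I*√2 ≈ -2.8284*I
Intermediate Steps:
P(r) = -3/r
I(B) = 2*I*√2 (I(B) = √(-7 - 1) = √(-8) = 2*I*√2)
P(3)*I(M(0*2)) = (-3/3)*(2*I*√2) = (-3*⅓)*(2*I*√2) = -2*I*√2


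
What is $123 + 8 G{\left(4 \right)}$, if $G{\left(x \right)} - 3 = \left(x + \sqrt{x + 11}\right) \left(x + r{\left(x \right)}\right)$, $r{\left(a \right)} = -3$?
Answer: $179 + 8 \sqrt{15} \approx 209.98$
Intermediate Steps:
$G{\left(x \right)} = 3 + \left(-3 + x\right) \left(x + \sqrt{11 + x}\right)$ ($G{\left(x \right)} = 3 + \left(x + \sqrt{x + 11}\right) \left(x - 3\right) = 3 + \left(x + \sqrt{11 + x}\right) \left(-3 + x\right) = 3 + \left(-3 + x\right) \left(x + \sqrt{11 + x}\right)$)
$123 + 8 G{\left(4 \right)} = 123 + 8 \left(3 + 4^{2} - 12 - 3 \sqrt{11 + 4} + 4 \sqrt{11 + 4}\right) = 123 + 8 \left(3 + 16 - 12 - 3 \sqrt{15} + 4 \sqrt{15}\right) = 123 + 8 \left(7 + \sqrt{15}\right) = 123 + \left(56 + 8 \sqrt{15}\right) = 179 + 8 \sqrt{15}$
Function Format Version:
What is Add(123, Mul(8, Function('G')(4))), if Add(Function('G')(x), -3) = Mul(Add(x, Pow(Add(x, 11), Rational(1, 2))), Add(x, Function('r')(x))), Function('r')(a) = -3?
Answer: Add(179, Mul(8, Pow(15, Rational(1, 2)))) ≈ 209.98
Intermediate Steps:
Function('G')(x) = Add(3, Mul(Add(-3, x), Add(x, Pow(Add(11, x), Rational(1, 2))))) (Function('G')(x) = Add(3, Mul(Add(x, Pow(Add(x, 11), Rational(1, 2))), Add(x, -3))) = Add(3, Mul(Add(x, Pow(Add(11, x), Rational(1, 2))), Add(-3, x))) = Add(3, Mul(Add(-3, x), Add(x, Pow(Add(11, x), Rational(1, 2))))))
Add(123, Mul(8, Function('G')(4))) = Add(123, Mul(8, Add(3, Pow(4, 2), Mul(-3, 4), Mul(-3, Pow(Add(11, 4), Rational(1, 2))), Mul(4, Pow(Add(11, 4), Rational(1, 2)))))) = Add(123, Mul(8, Add(3, 16, -12, Mul(-3, Pow(15, Rational(1, 2))), Mul(4, Pow(15, Rational(1, 2)))))) = Add(123, Mul(8, Add(7, Pow(15, Rational(1, 2))))) = Add(123, Add(56, Mul(8, Pow(15, Rational(1, 2))))) = Add(179, Mul(8, Pow(15, Rational(1, 2))))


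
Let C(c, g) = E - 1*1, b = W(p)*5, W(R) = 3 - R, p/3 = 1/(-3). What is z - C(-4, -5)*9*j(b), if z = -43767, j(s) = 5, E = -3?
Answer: -43587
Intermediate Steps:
p = -1 (p = 3/(-3) = 3*(-1/3) = -1)
b = 20 (b = (3 - 1*(-1))*5 = (3 + 1)*5 = 4*5 = 20)
C(c, g) = -4 (C(c, g) = -3 - 1*1 = -3 - 1 = -4)
z - C(-4, -5)*9*j(b) = -43767 - (-4*9)*5 = -43767 - (-36)*5 = -43767 - 1*(-180) = -43767 + 180 = -43587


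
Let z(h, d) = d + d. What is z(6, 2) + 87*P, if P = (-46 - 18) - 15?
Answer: -6869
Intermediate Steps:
z(h, d) = 2*d
P = -79 (P = -64 - 15 = -79)
z(6, 2) + 87*P = 2*2 + 87*(-79) = 4 - 6873 = -6869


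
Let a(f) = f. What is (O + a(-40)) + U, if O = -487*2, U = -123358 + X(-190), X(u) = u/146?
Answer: -9079251/73 ≈ -1.2437e+5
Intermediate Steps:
X(u) = u/146 (X(u) = u*(1/146) = u/146)
U = -9005229/73 (U = -123358 + (1/146)*(-190) = -123358 - 95/73 = -9005229/73 ≈ -1.2336e+5)
O = -974
(O + a(-40)) + U = (-974 - 40) - 9005229/73 = -1014 - 9005229/73 = -9079251/73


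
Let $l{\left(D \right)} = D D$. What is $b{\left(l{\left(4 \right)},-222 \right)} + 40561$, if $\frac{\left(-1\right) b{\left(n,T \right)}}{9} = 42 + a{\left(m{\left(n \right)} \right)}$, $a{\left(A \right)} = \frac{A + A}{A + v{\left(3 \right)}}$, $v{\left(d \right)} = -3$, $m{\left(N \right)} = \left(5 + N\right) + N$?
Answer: $\frac{682778}{17} \approx 40163.0$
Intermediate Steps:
$l{\left(D \right)} = D^{2}$
$m{\left(N \right)} = 5 + 2 N$
$a{\left(A \right)} = \frac{2 A}{-3 + A}$ ($a{\left(A \right)} = \frac{A + A}{A - 3} = \frac{2 A}{-3 + A}$)
$b{\left(n,T \right)} = -378 - \frac{18 \left(5 + 2 n\right)}{2 + 2 n}$ ($b{\left(n,T \right)} = - 9 \left(42 + \frac{2 \left(5 + 2 n\right)}{-3 + \left(5 + 2 n\right)}\right) = - 9 \left(42 + \frac{2 \left(5 + 2 n\right)}{2 + 2 n}\right) = -378 - \frac{18 \left(5 + 2 n\right)}{2 + 2 n}$)
$b{\left(l{\left(4 \right)},-222 \right)} + 40561 = \frac{9 \left(-47 - 44 \cdot 4^{2}\right)}{1 + 4^{2}} + 40561 = \frac{9 \left(-47 - 704\right)}{1 + 16} + 40561 = \frac{9 \left(-47 - 704\right)}{17} + 40561 = 9 \cdot \frac{1}{17} \left(-751\right) + 40561 = - \frac{6759}{17} + 40561 = \frac{682778}{17}$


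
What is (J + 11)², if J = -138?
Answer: 16129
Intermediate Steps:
(J + 11)² = (-138 + 11)² = (-127)² = 16129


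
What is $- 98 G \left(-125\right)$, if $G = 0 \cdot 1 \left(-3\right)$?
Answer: $0$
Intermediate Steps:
$G = 0$ ($G = 0 \left(-3\right) = 0$)
$- 98 G \left(-125\right) = \left(-98\right) 0 \left(-125\right) = 0 \left(-125\right) = 0$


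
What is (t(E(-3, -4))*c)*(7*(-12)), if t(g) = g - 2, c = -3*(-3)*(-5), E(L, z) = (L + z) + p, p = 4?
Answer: -18900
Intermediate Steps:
E(L, z) = 4 + L + z (E(L, z) = (L + z) + 4 = 4 + L + z)
c = -45 (c = 9*(-5) = -45)
t(g) = -2 + g
(t(E(-3, -4))*c)*(7*(-12)) = ((-2 + (4 - 3 - 4))*(-45))*(7*(-12)) = ((-2 - 3)*(-45))*(-84) = -5*(-45)*(-84) = 225*(-84) = -18900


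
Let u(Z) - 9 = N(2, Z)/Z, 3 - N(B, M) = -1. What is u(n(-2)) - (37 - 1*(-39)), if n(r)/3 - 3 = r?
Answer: -197/3 ≈ -65.667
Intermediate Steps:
N(B, M) = 4 (N(B, M) = 3 - 1*(-1) = 3 + 1 = 4)
n(r) = 9 + 3*r
u(Z) = 9 + 4/Z
u(n(-2)) - (37 - 1*(-39)) = (9 + 4/(9 + 3*(-2))) - (37 - 1*(-39)) = (9 + 4/(9 - 6)) - (37 + 39) = (9 + 4/3) - 1*76 = (9 + 4*(⅓)) - 76 = (9 + 4/3) - 76 = 31/3 - 76 = -197/3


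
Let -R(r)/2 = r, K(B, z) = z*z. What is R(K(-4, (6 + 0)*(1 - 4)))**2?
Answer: 419904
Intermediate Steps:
K(B, z) = z**2
R(r) = -2*r
R(K(-4, (6 + 0)*(1 - 4)))**2 = (-2*(1 - 4)**2*(6 + 0)**2)**2 = (-2*(6*(-3))**2)**2 = (-2*(-18)**2)**2 = (-2*324)**2 = (-648)**2 = 419904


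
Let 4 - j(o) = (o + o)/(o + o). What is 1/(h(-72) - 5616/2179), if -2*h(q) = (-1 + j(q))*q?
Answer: 2179/151272 ≈ 0.014405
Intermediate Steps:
j(o) = 3 (j(o) = 4 - (o + o)/(o + o) = 4 - 2*o/(2*o) = 4 - 2*o*1/(2*o) = 4 - 1*1 = 4 - 1 = 3)
h(q) = -q (h(q) = -(-1 + 3)*q/2 = -q)
1/(h(-72) - 5616/2179) = 1/(-1*(-72) - 5616/2179) = 1/(72 - 5616*1/2179) = 1/(72 - 5616/2179) = 1/(151272/2179) = 2179/151272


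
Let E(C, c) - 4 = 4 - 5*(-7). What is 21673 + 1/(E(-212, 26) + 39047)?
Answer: 847197571/39090 ≈ 21673.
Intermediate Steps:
E(C, c) = 43 (E(C, c) = 4 + (4 - 5*(-7)) = 4 + (4 + 35) = 4 + 39 = 43)
21673 + 1/(E(-212, 26) + 39047) = 21673 + 1/(43 + 39047) = 21673 + 1/39090 = 847197571/39090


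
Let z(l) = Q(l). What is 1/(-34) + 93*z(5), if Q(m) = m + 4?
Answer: 28457/34 ≈ 836.97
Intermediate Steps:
Q(m) = 4 + m
z(l) = 4 + l
1/(-34) + 93*z(5) = 1/(-34) + 93*(4 + 5) = -1/34 + 93*9 = -1/34 + 837 = 28457/34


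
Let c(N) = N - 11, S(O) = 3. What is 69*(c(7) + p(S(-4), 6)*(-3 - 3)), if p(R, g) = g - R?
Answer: -1518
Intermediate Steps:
c(N) = -11 + N
69*(c(7) + p(S(-4), 6)*(-3 - 3)) = 69*((-11 + 7) + (6 - 1*3)*(-3 - 3)) = 69*(-4 + (6 - 3)*(-6)) = 69*(-4 + 3*(-6)) = 69*(-4 - 18) = 69*(-22) = -1518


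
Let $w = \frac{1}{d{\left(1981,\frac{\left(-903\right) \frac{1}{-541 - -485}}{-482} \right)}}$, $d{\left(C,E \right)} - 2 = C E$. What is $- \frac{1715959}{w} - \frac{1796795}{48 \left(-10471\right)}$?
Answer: $\frac{6679631176086337}{60564264} \approx 1.1029 \cdot 10^{8}$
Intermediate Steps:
$d{\left(C,E \right)} = 2 + C E$
$w = - \frac{3856}{247837}$ ($w = \frac{1}{2 + 1981 \frac{\left(-903\right) \frac{1}{-541 - -485}}{-482}} = \frac{1}{2 + 1981 - \frac{903}{-541 + 485} \left(- \frac{1}{482}\right)} = \frac{1}{2 + 1981 - \frac{903}{-56} \left(- \frac{1}{482}\right)} = \frac{1}{2 + 1981 \left(-903\right) \left(- \frac{1}{56}\right) \left(- \frac{1}{482}\right)} = \frac{1}{2 + 1981 \cdot \frac{129}{8} \left(- \frac{1}{482}\right)} = \frac{1}{2 + 1981 \left(- \frac{129}{3856}\right)} = \frac{1}{2 - \frac{255549}{3856}} = \frac{1}{- \frac{247837}{3856}} = - \frac{3856}{247837} \approx -0.015559$)
$- \frac{1715959}{w} - \frac{1796795}{48 \left(-10471\right)} = - \frac{1715959}{- \frac{3856}{247837}} - \frac{1796795}{48 \left(-10471\right)} = \left(-1715959\right) \left(- \frac{247837}{3856}\right) - \frac{1796795}{-502608} = \frac{425278130683}{3856} - - \frac{1796795}{502608} = \frac{425278130683}{3856} + \frac{1796795}{502608} = \frac{6679631176086337}{60564264}$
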